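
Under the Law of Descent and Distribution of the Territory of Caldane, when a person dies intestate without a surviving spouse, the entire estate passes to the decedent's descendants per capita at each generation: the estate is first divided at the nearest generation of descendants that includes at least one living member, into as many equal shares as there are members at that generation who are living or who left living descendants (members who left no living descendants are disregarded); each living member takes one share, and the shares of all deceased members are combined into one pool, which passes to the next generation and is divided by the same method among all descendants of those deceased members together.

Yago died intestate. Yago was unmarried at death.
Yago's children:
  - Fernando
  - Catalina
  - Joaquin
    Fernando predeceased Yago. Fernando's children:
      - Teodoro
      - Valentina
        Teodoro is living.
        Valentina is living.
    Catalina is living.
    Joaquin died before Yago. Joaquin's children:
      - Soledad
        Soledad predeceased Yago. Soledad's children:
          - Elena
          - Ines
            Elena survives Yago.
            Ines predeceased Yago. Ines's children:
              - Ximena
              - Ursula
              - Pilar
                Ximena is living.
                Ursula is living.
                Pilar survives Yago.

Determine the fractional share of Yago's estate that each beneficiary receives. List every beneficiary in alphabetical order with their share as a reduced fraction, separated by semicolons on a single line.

Catalina 1/3; Elena 1/9; Pilar 1/27; Teodoro 2/9; Ursula 1/27; Valentina 2/9; Ximena 1/27

There is no surviving spouse, so the entire estate passes to Yago's descendants per capita at each generation.
At generation 1 (Fernando, Catalina, Joaquin) there are 3 shares of (1)/3 = 1/3 each.
Living: Catalina — each takes 1/3.
Deceased: Fernando and Joaquin. Their combined 2/3 is pooled and carried to generation 2.
At generation 2 (Teodoro, Valentina, Soledad) there are 3 shares of (2/3)/3 = 2/9 each.
Living: Teodoro and Valentina — each takes 2/9.
Deceased: Soledad. That 2/9 share is carried to generation 3.
At generation 3 (Elena, Ines) there are 2 shares of (2/9)/2 = 1/9 each.
Living: Elena — each takes 1/9.
Deceased: Ines. That 1/9 share is carried to generation 4.
At generation 4 (Ximena, Ursula, Pilar) there are 3 shares of (1/9)/3 = 1/27 each.
Living: Ximena, Ursula, and Pilar — each takes 1/27.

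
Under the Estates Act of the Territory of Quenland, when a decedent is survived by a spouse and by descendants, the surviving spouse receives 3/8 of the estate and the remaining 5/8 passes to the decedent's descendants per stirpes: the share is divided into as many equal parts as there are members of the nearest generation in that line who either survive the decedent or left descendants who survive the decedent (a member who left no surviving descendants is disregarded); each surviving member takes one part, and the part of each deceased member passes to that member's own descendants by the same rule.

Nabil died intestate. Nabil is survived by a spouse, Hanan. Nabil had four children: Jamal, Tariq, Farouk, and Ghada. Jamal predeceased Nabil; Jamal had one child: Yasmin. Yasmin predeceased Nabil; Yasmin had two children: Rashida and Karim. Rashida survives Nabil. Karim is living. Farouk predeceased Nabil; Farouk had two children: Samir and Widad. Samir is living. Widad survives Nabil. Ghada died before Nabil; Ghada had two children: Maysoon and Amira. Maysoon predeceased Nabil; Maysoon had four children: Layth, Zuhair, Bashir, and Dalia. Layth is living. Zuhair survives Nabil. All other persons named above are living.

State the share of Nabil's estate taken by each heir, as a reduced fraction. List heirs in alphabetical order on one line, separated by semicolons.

Amira 5/64; Bashir 5/256; Dalia 5/256; Hanan 3/8; Karim 5/64; Layth 5/256; Rashida 5/64; Samir 5/64; Tariq 5/32; Widad 5/64; Zuhair 5/256

Hanan, as surviving spouse, takes 3/8.
The remaining 5/8 passes to Nabil's descendants per stirpes.
The 5/8 is divided into 4 equal shares of 5/32 among Jamal, Tariq, Farouk, Ghada.
Jamal predeceased; the 5/32 allotted to Jamal's branch passes to Jamal's issue by representation.
Yasmin's line is the sole branch at this level, so the full 5/32 passes to Yasmin's issue by representation.
The 5/32 is divided into 2 equal shares of 5/64 among Rashida, Karim.
Rashida is living and takes 5/64.
Karim is living and takes 5/64.
Tariq is living and takes 5/32.
Farouk predeceased; the 5/32 allotted to Farouk's branch passes to Farouk's issue by representation.
The 5/32 is divided into 2 equal shares of 5/64 among Samir, Widad.
Samir is living and takes 5/64.
Widad is living and takes 5/64.
Ghada predeceased; the 5/32 allotted to Ghada's branch passes to Ghada's issue by representation.
The 5/32 is divided into 2 equal shares of 5/64 among Maysoon, Amira.
Maysoon predeceased; the 5/64 allotted to Maysoon's branch passes to Maysoon's issue by representation.
The 5/64 is divided into 4 equal shares of 5/256 among Layth, Zuhair, Bashir, Dalia.
Layth is living and takes 5/256.
Zuhair is living and takes 5/256.
Bashir is living and takes 5/256.
Dalia is living and takes 5/256.
Amira is living and takes 5/64.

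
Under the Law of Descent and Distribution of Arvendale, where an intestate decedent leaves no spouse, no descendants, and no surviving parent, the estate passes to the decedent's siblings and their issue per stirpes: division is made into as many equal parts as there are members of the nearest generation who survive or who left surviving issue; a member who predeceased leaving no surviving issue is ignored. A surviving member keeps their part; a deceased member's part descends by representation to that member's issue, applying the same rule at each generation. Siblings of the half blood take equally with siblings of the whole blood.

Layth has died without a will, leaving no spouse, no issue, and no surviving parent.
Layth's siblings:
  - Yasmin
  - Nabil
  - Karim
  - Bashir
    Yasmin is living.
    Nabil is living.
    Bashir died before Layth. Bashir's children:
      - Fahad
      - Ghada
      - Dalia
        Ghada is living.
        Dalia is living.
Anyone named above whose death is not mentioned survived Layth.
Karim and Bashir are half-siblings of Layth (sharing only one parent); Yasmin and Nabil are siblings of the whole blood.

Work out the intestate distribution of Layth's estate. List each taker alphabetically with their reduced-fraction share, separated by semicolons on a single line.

Dalia 1/12; Fahad 1/12; Ghada 1/12; Karim 1/4; Nabil 1/4; Yasmin 1/4

No spouse, descendants, or parent survives, so the estate passes to Layth's siblings per stirpes.
Half-blood and whole-blood siblings take equally under the stated rule.
The estate is divided into 4 equal shares of 1/4 among Yasmin, Nabil, Karim, Bashir.
Yasmin is living and takes 1/4.
Nabil is living and takes 1/4.
Karim is living and takes 1/4.
Bashir predeceased; the 1/4 allotted to Bashir's branch passes to Bashir's issue by representation.
The 1/4 is divided into 3 equal shares of 1/12 among Fahad, Ghada, Dalia.
Fahad is living and takes 1/12.
Ghada is living and takes 1/12.
Dalia is living and takes 1/12.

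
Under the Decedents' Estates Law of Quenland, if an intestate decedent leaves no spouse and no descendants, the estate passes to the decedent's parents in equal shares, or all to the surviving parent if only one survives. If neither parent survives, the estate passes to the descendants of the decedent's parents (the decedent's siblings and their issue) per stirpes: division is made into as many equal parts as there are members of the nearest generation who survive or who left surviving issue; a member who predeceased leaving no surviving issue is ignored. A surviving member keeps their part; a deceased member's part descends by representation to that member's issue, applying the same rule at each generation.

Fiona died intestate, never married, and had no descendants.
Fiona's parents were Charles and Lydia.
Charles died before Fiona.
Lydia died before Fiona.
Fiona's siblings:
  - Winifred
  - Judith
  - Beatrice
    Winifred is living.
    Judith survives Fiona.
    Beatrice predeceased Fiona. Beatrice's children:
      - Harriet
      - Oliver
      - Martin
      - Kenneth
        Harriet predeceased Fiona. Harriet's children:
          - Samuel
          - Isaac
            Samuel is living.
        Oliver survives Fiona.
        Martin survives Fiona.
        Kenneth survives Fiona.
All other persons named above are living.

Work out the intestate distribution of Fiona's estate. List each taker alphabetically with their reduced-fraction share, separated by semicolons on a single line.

Isaac 1/24; Judith 1/3; Kenneth 1/12; Martin 1/12; Oliver 1/12; Samuel 1/24; Winifred 1/3

Neither parent survives and there are no descendants, so the estate passes to Fiona's siblings and their issue per stirpes.
The estate is divided into 3 equal shares of 1/3 among Winifred, Judith, Beatrice.
Winifred is living and takes 1/3.
Judith is living and takes 1/3.
Beatrice predeceased; the 1/3 allotted to Beatrice's branch passes to Beatrice's issue by representation.
The 1/3 is divided into 4 equal shares of 1/12 among Harriet, Oliver, Martin, Kenneth.
Harriet predeceased; the 1/12 allotted to Harriet's branch passes to Harriet's issue by representation.
The 1/12 is divided into 2 equal shares of 1/24 among Samuel, Isaac.
Samuel is living and takes 1/24.
Isaac is living and takes 1/24.
Oliver is living and takes 1/12.
Martin is living and takes 1/12.
Kenneth is living and takes 1/12.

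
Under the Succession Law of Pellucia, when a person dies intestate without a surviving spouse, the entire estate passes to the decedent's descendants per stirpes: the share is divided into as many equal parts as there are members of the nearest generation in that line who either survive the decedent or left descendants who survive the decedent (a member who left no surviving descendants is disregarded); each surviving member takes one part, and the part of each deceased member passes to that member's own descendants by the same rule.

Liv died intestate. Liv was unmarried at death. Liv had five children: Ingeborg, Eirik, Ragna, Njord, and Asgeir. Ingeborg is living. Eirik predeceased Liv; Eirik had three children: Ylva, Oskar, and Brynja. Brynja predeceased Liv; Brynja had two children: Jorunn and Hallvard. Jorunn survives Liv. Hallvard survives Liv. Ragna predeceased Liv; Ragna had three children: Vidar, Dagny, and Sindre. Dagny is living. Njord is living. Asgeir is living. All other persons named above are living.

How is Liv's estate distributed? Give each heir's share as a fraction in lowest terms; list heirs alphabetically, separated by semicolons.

Asgeir 1/5; Dagny 1/15; Hallvard 1/30; Ingeborg 1/5; Jorunn 1/30; Njord 1/5; Oskar 1/15; Sindre 1/15; Vidar 1/15; Ylva 1/15

There is no surviving spouse, so the entire estate passes to Liv's descendants per stirpes.
The estate is divided into 5 equal shares of 1/5 among Ingeborg, Eirik, Ragna, Njord, Asgeir.
Ingeborg is living and takes 1/5.
Eirik predeceased; the 1/5 allotted to Eirik's branch passes to Eirik's issue by representation.
The 1/5 is divided into 3 equal shares of 1/15 among Ylva, Oskar, Brynja.
Ylva is living and takes 1/15.
Oskar is living and takes 1/15.
Brynja predeceased; the 1/15 allotted to Brynja's branch passes to Brynja's issue by representation.
The 1/15 is divided into 2 equal shares of 1/30 among Jorunn, Hallvard.
Jorunn is living and takes 1/30.
Hallvard is living and takes 1/30.
Ragna predeceased; the 1/5 allotted to Ragna's branch passes to Ragna's issue by representation.
The 1/5 is divided into 3 equal shares of 1/15 among Vidar, Dagny, Sindre.
Vidar is living and takes 1/15.
Dagny is living and takes 1/15.
Sindre is living and takes 1/15.
Njord is living and takes 1/5.
Asgeir is living and takes 1/5.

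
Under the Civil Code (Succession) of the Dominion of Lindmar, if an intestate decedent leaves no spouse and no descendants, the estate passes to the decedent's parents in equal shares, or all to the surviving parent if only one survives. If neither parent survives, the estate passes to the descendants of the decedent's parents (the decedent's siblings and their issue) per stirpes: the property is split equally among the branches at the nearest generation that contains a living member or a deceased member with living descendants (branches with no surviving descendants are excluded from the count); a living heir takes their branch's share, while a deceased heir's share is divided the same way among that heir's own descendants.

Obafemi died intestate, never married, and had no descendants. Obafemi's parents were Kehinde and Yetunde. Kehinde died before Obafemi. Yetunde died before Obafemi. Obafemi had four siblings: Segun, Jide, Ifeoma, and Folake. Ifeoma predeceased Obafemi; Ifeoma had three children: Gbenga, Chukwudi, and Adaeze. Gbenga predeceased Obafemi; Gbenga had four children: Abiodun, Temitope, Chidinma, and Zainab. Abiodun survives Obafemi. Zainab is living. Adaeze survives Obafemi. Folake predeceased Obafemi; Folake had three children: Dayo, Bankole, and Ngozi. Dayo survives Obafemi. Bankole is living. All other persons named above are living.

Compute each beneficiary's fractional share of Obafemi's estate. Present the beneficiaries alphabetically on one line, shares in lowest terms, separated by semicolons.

Neither parent survives and there are no descendants, so the estate passes to Obafemi's siblings and their issue per stirpes.
The estate is divided into 4 equal shares of 1/4 among Segun, Jide, Ifeoma, Folake.
Segun is living and takes 1/4.
Jide is living and takes 1/4.
Ifeoma predeceased; the 1/4 allotted to Ifeoma's branch passes to Ifeoma's issue by representation.
The 1/4 is divided into 3 equal shares of 1/12 among Gbenga, Chukwudi, Adaeze.
Gbenga predeceased; the 1/12 allotted to Gbenga's branch passes to Gbenga's issue by representation.
The 1/12 is divided into 4 equal shares of 1/48 among Abiodun, Temitope, Chidinma, Zainab.
Abiodun is living and takes 1/48.
Temitope is living and takes 1/48.
Chidinma is living and takes 1/48.
Zainab is living and takes 1/48.
Chukwudi is living and takes 1/12.
Adaeze is living and takes 1/12.
Folake predeceased; the 1/4 allotted to Folake's branch passes to Folake's issue by representation.
The 1/4 is divided into 3 equal shares of 1/12 among Dayo, Bankole, Ngozi.
Dayo is living and takes 1/12.
Bankole is living and takes 1/12.
Ngozi is living and takes 1/12.

Abiodun 1/48; Adaeze 1/12; Bankole 1/12; Chidinma 1/48; Chukwudi 1/12; Dayo 1/12; Jide 1/4; Ngozi 1/12; Segun 1/4; Temitope 1/48; Zainab 1/48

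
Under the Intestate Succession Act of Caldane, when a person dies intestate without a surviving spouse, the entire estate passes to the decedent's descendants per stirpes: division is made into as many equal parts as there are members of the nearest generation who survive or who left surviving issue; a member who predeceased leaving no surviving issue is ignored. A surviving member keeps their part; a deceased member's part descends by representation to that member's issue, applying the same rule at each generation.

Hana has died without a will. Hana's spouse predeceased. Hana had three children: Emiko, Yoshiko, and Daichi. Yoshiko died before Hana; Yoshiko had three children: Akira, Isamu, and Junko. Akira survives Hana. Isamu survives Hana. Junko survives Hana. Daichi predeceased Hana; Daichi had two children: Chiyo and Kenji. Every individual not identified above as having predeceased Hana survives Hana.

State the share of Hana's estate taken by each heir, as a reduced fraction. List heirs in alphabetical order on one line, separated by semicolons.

There is no surviving spouse, so the entire estate passes to Hana's descendants per stirpes.
The estate is divided into 3 equal shares of 1/3 among Emiko, Yoshiko, Daichi.
Emiko is living and takes 1/3.
Yoshiko predeceased; the 1/3 allotted to Yoshiko's branch passes to Yoshiko's issue by representation.
The 1/3 is divided into 3 equal shares of 1/9 among Akira, Isamu, Junko.
Akira is living and takes 1/9.
Isamu is living and takes 1/9.
Junko is living and takes 1/9.
Daichi predeceased; the 1/3 allotted to Daichi's branch passes to Daichi's issue by representation.
The 1/3 is divided into 2 equal shares of 1/6 among Chiyo, Kenji.
Chiyo is living and takes 1/6.
Kenji is living and takes 1/6.

Akira 1/9; Chiyo 1/6; Emiko 1/3; Isamu 1/9; Junko 1/9; Kenji 1/6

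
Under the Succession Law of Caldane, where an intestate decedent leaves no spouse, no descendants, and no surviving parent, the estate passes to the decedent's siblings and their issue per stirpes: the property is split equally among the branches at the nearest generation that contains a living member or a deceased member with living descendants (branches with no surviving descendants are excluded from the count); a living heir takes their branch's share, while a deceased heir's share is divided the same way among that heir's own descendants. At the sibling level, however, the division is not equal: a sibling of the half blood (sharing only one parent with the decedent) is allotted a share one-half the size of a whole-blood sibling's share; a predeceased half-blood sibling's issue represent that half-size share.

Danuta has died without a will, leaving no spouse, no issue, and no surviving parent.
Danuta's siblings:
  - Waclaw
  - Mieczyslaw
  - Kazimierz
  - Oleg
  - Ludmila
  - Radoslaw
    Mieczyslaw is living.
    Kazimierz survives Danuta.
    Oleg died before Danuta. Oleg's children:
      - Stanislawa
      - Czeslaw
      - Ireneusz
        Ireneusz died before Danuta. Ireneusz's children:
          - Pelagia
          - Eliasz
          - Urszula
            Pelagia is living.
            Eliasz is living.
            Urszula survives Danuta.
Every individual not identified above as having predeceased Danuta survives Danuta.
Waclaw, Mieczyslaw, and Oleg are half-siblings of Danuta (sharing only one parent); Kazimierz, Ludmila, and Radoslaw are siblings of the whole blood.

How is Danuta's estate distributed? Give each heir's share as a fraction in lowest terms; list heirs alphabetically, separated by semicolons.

No spouse, descendants, or parent survives, so the estate passes to Danuta's siblings per stirpes.
Half-blood siblings count for one-half the weight of whole-blood siblings at the initial division.
Dividing 1 in proportion to weights (total weight 9/2): Waclaw (weight 1/2) → 1/9; Mieczyslaw (weight 1/2) → 1/9; Kazimierz (weight 1) → 2/9; Oleg (weight 1/2) → 1/9; Ludmila (weight 1) → 2/9; Radoslaw (weight 1) → 2/9.
Waclaw is living and takes 1/9.
Mieczyslaw is living and takes 1/9.
Kazimierz is living and takes 2/9.
Oleg predeceased; the 1/9 allotted to Oleg's branch passes to Oleg's issue by representation.
The 1/9 is divided into 3 equal shares of 1/27 among Stanislawa, Czeslaw, Ireneusz.
Stanislawa is living and takes 1/27.
Czeslaw is living and takes 1/27.
Ireneusz predeceased; the 1/27 allotted to Ireneusz's branch passes to Ireneusz's issue by representation.
The 1/27 is divided into 3 equal shares of 1/81 among Pelagia, Eliasz, Urszula.
Pelagia is living and takes 1/81.
Eliasz is living and takes 1/81.
Urszula is living and takes 1/81.
Ludmila is living and takes 2/9.
Radoslaw is living and takes 2/9.

Czeslaw 1/27; Eliasz 1/81; Kazimierz 2/9; Ludmila 2/9; Mieczyslaw 1/9; Pelagia 1/81; Radoslaw 2/9; Stanislawa 1/27; Urszula 1/81; Waclaw 1/9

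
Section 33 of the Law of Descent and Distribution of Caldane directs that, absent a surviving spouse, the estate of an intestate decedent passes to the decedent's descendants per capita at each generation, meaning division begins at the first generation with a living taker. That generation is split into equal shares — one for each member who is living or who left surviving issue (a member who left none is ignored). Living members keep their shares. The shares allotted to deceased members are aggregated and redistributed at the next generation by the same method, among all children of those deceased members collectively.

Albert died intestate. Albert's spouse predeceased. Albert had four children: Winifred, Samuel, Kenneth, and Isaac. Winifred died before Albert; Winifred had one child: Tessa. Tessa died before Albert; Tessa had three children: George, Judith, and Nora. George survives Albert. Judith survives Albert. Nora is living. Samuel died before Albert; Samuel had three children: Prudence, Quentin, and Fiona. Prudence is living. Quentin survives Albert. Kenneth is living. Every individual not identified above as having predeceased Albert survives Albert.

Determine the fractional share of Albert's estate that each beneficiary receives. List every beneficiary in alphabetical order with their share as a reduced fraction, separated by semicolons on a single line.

Fiona 1/8; George 1/24; Isaac 1/4; Judith 1/24; Kenneth 1/4; Nora 1/24; Prudence 1/8; Quentin 1/8

There is no surviving spouse, so the entire estate passes to Albert's descendants per capita at each generation.
At generation 1 (Winifred, Samuel, Kenneth, Isaac) there are 4 shares of (1)/4 = 1/4 each.
Living: Kenneth and Isaac — each takes 1/4.
Deceased: Winifred and Samuel. Their combined 1/2 is pooled and carried to generation 2.
At generation 2 (Tessa, Prudence, Quentin, Fiona) there are 4 shares of (1/2)/4 = 1/8 each.
Living: Prudence, Quentin, and Fiona — each takes 1/8.
Deceased: Tessa. That 1/8 share is carried to generation 3.
At generation 3 (George, Judith, Nora) there are 3 shares of (1/8)/3 = 1/24 each.
Living: George, Judith, and Nora — each takes 1/24.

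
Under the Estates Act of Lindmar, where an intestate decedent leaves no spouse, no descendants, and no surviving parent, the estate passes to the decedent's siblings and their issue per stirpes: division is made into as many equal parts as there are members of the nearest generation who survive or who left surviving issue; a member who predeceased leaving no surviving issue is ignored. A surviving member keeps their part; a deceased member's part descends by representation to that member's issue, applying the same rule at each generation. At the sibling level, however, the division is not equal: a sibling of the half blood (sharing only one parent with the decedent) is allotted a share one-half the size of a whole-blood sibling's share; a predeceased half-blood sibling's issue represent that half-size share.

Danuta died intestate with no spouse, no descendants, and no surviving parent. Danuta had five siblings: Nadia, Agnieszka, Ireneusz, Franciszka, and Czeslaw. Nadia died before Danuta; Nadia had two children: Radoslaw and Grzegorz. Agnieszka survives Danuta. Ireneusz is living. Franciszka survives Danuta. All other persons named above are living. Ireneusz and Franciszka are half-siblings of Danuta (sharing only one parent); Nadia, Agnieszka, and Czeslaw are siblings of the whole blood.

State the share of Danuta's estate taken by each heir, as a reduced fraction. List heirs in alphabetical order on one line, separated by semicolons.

Agnieszka 1/4; Czeslaw 1/4; Franciszka 1/8; Grzegorz 1/8; Ireneusz 1/8; Radoslaw 1/8

No spouse, descendants, or parent survives, so the estate passes to Danuta's siblings per stirpes.
Half-blood siblings count for one-half the weight of whole-blood siblings at the initial division.
Dividing 1 in proportion to weights (total weight 4): Nadia (weight 1) → 1/4; Agnieszka (weight 1) → 1/4; Ireneusz (weight 1/2) → 1/8; Franciszka (weight 1/2) → 1/8; Czeslaw (weight 1) → 1/4.
Nadia predeceased; the 1/4 allotted to Nadia's branch passes to Nadia's issue by representation.
The 1/4 is divided into 2 equal shares of 1/8 among Radoslaw, Grzegorz.
Radoslaw is living and takes 1/8.
Grzegorz is living and takes 1/8.
Agnieszka is living and takes 1/4.
Ireneusz is living and takes 1/8.
Franciszka is living and takes 1/8.
Czeslaw is living and takes 1/4.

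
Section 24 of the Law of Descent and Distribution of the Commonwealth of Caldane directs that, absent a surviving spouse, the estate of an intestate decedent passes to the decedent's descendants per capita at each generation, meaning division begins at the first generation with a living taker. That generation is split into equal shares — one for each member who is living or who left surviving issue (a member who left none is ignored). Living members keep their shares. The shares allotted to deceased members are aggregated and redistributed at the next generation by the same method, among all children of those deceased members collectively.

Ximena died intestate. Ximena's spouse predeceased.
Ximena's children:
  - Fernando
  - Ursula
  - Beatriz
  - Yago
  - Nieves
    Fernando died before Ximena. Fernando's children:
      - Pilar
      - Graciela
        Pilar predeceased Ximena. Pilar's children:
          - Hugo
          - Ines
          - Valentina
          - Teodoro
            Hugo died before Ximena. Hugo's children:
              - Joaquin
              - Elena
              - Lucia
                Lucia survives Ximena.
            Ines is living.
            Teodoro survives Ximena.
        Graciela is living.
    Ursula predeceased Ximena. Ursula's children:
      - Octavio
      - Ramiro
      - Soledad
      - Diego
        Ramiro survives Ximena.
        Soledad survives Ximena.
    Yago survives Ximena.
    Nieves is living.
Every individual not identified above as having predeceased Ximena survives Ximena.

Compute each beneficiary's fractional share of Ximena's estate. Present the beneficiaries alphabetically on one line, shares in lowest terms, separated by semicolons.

There is no surviving spouse, so the entire estate passes to Ximena's descendants per capita at each generation.
At generation 1 (Fernando, Ursula, Beatriz, Yago, Nieves) there are 5 shares of (1)/5 = 1/5 each.
Living: Beatriz, Yago, and Nieves — each takes 1/5.
Deceased: Fernando and Ursula. Their combined 2/5 is pooled and carried to generation 2.
At generation 2 (Pilar, Graciela, Octavio, Ramiro, Soledad, Diego) there are 6 shares of (2/5)/6 = 1/15 each.
Living: Graciela, Octavio, Ramiro, Soledad, and Diego — each takes 1/15.
Deceased: Pilar. That 1/15 share is carried to generation 3.
At generation 3 (Hugo, Ines, Valentina, Teodoro) there are 4 shares of (1/15)/4 = 1/60 each.
Living: Ines, Valentina, and Teodoro — each takes 1/60.
Deceased: Hugo. That 1/60 share is carried to generation 4.
At generation 4 (Joaquin, Elena, Lucia) there are 3 shares of (1/60)/3 = 1/180 each.
Living: Joaquin, Elena, and Lucia — each takes 1/180.

Beatriz 1/5; Diego 1/15; Elena 1/180; Graciela 1/15; Ines 1/60; Joaquin 1/180; Lucia 1/180; Nieves 1/5; Octavio 1/15; Ramiro 1/15; Soledad 1/15; Teodoro 1/60; Valentina 1/60; Yago 1/5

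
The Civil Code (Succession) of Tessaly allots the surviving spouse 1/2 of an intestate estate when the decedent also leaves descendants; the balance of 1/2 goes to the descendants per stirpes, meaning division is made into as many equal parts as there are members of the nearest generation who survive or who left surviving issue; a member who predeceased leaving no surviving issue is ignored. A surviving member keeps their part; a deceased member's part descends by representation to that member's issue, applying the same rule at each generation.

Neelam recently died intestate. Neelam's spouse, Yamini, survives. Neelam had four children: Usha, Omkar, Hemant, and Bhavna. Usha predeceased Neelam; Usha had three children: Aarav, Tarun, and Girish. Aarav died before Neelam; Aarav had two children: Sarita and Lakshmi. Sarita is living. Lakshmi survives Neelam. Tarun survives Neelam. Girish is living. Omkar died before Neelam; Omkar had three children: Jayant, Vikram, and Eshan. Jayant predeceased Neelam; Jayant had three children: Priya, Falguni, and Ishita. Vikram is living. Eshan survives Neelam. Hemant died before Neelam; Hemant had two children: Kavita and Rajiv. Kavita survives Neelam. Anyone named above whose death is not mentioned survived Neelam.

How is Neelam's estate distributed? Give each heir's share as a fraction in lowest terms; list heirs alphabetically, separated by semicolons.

Bhavna 1/8; Eshan 1/24; Falguni 1/72; Girish 1/24; Ishita 1/72; Kavita 1/16; Lakshmi 1/48; Priya 1/72; Rajiv 1/16; Sarita 1/48; Tarun 1/24; Vikram 1/24; Yamini 1/2

Yamini, as surviving spouse, takes 1/2.
The remaining 1/2 passes to Neelam's descendants per stirpes.
The 1/2 is divided into 4 equal shares of 1/8 among Usha, Omkar, Hemant, Bhavna.
Usha predeceased; the 1/8 allotted to Usha's branch passes to Usha's issue by representation.
The 1/8 is divided into 3 equal shares of 1/24 among Aarav, Tarun, Girish.
Aarav predeceased; the 1/24 allotted to Aarav's branch passes to Aarav's issue by representation.
The 1/24 is divided into 2 equal shares of 1/48 among Sarita, Lakshmi.
Sarita is living and takes 1/48.
Lakshmi is living and takes 1/48.
Tarun is living and takes 1/24.
Girish is living and takes 1/24.
Omkar predeceased; the 1/8 allotted to Omkar's branch passes to Omkar's issue by representation.
The 1/8 is divided into 3 equal shares of 1/24 among Jayant, Vikram, Eshan.
Jayant predeceased; the 1/24 allotted to Jayant's branch passes to Jayant's issue by representation.
The 1/24 is divided into 3 equal shares of 1/72 among Priya, Falguni, Ishita.
Priya is living and takes 1/72.
Falguni is living and takes 1/72.
Ishita is living and takes 1/72.
Vikram is living and takes 1/24.
Eshan is living and takes 1/24.
Hemant predeceased; the 1/8 allotted to Hemant's branch passes to Hemant's issue by representation.
The 1/8 is divided into 2 equal shares of 1/16 among Kavita, Rajiv.
Kavita is living and takes 1/16.
Rajiv is living and takes 1/16.
Bhavna is living and takes 1/8.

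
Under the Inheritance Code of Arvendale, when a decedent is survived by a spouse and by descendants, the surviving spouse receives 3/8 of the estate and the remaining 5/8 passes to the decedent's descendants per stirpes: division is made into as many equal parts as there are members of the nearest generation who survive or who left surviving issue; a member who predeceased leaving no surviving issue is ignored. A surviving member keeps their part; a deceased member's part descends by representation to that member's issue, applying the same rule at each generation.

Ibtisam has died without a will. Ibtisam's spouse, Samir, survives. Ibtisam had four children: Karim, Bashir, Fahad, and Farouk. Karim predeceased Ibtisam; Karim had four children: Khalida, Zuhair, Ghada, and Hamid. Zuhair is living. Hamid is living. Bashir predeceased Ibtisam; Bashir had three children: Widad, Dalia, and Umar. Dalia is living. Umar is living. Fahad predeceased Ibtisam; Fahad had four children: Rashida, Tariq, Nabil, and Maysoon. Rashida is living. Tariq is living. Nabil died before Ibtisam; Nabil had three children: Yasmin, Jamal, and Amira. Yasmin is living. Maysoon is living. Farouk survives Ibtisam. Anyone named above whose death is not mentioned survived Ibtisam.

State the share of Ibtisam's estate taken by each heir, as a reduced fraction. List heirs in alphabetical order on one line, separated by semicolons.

Samir, as surviving spouse, takes 3/8.
The remaining 5/8 passes to Ibtisam's descendants per stirpes.
The 5/8 is divided into 4 equal shares of 5/32 among Karim, Bashir, Fahad, Farouk.
Karim predeceased; the 5/32 allotted to Karim's branch passes to Karim's issue by representation.
The 5/32 is divided into 4 equal shares of 5/128 among Khalida, Zuhair, Ghada, Hamid.
Khalida is living and takes 5/128.
Zuhair is living and takes 5/128.
Ghada is living and takes 5/128.
Hamid is living and takes 5/128.
Bashir predeceased; the 5/32 allotted to Bashir's branch passes to Bashir's issue by representation.
The 5/32 is divided into 3 equal shares of 5/96 among Widad, Dalia, Umar.
Widad is living and takes 5/96.
Dalia is living and takes 5/96.
Umar is living and takes 5/96.
Fahad predeceased; the 5/32 allotted to Fahad's branch passes to Fahad's issue by representation.
The 5/32 is divided into 4 equal shares of 5/128 among Rashida, Tariq, Nabil, Maysoon.
Rashida is living and takes 5/128.
Tariq is living and takes 5/128.
Nabil predeceased; the 5/128 allotted to Nabil's branch passes to Nabil's issue by representation.
The 5/128 is divided into 3 equal shares of 5/384 among Yasmin, Jamal, Amira.
Yasmin is living and takes 5/384.
Jamal is living and takes 5/384.
Amira is living and takes 5/384.
Maysoon is living and takes 5/128.
Farouk is living and takes 5/32.

Amira 5/384; Dalia 5/96; Farouk 5/32; Ghada 5/128; Hamid 5/128; Jamal 5/384; Khalida 5/128; Maysoon 5/128; Rashida 5/128; Samir 3/8; Tariq 5/128; Umar 5/96; Widad 5/96; Yasmin 5/384; Zuhair 5/128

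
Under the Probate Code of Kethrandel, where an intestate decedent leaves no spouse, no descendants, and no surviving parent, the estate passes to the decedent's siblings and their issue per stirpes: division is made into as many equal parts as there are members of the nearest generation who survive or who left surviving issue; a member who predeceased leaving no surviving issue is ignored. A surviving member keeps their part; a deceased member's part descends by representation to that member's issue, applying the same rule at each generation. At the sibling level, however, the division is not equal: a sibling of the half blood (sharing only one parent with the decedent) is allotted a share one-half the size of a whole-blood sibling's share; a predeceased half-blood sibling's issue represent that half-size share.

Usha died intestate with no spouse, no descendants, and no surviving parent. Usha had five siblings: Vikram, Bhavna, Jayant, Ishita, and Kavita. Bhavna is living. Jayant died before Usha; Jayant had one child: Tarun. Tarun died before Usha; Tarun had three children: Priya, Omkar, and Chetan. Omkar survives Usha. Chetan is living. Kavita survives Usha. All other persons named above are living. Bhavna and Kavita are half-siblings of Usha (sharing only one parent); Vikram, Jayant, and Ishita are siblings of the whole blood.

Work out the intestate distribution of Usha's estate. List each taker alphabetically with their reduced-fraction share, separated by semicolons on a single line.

Bhavna 1/8; Chetan 1/12; Ishita 1/4; Kavita 1/8; Omkar 1/12; Priya 1/12; Vikram 1/4

No spouse, descendants, or parent survives, so the estate passes to Usha's siblings per stirpes.
Half-blood siblings count for one-half the weight of whole-blood siblings at the initial division.
Dividing 1 in proportion to weights (total weight 4): Vikram (weight 1) → 1/4; Bhavna (weight 1/2) → 1/8; Jayant (weight 1) → 1/4; Ishita (weight 1) → 1/4; Kavita (weight 1/2) → 1/8.
Vikram is living and takes 1/4.
Bhavna is living and takes 1/8.
Jayant predeceased; the 1/4 allotted to Jayant's branch passes to Jayant's issue by representation.
Tarun's line is the sole branch at this level, so the full 1/4 passes to Tarun's issue by representation.
The 1/4 is divided into 3 equal shares of 1/12 among Priya, Omkar, Chetan.
Priya is living and takes 1/12.
Omkar is living and takes 1/12.
Chetan is living and takes 1/12.
Ishita is living and takes 1/4.
Kavita is living and takes 1/8.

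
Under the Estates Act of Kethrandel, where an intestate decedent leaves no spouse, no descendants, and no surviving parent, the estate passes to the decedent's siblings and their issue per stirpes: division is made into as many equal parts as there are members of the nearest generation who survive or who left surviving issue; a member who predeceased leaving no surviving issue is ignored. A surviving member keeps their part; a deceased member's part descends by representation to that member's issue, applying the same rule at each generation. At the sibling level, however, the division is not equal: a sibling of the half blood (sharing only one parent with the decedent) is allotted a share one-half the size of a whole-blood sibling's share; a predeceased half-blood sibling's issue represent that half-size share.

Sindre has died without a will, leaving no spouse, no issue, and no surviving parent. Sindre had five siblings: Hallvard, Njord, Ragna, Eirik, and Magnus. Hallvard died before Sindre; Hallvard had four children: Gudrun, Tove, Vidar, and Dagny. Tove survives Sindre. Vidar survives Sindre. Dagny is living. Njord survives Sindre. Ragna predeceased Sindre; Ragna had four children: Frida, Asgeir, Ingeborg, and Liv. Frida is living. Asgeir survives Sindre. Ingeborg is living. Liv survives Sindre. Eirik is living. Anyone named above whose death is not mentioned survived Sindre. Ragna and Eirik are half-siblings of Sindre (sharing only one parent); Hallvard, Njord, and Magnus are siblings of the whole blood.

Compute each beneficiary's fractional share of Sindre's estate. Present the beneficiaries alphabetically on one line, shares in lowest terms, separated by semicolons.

Asgeir 1/32; Dagny 1/16; Eirik 1/8; Frida 1/32; Gudrun 1/16; Ingeborg 1/32; Liv 1/32; Magnus 1/4; Njord 1/4; Tove 1/16; Vidar 1/16

No spouse, descendants, or parent survives, so the estate passes to Sindre's siblings per stirpes.
Half-blood siblings count for one-half the weight of whole-blood siblings at the initial division.
Dividing 1 in proportion to weights (total weight 4): Hallvard (weight 1) → 1/4; Njord (weight 1) → 1/4; Ragna (weight 1/2) → 1/8; Eirik (weight 1/2) → 1/8; Magnus (weight 1) → 1/4.
Hallvard predeceased; the 1/4 allotted to Hallvard's branch passes to Hallvard's issue by representation.
The 1/4 is divided into 4 equal shares of 1/16 among Gudrun, Tove, Vidar, Dagny.
Gudrun is living and takes 1/16.
Tove is living and takes 1/16.
Vidar is living and takes 1/16.
Dagny is living and takes 1/16.
Njord is living and takes 1/4.
Ragna predeceased; the 1/8 allotted to Ragna's branch passes to Ragna's issue by representation.
The 1/8 is divided into 4 equal shares of 1/32 among Frida, Asgeir, Ingeborg, Liv.
Frida is living and takes 1/32.
Asgeir is living and takes 1/32.
Ingeborg is living and takes 1/32.
Liv is living and takes 1/32.
Eirik is living and takes 1/8.
Magnus is living and takes 1/4.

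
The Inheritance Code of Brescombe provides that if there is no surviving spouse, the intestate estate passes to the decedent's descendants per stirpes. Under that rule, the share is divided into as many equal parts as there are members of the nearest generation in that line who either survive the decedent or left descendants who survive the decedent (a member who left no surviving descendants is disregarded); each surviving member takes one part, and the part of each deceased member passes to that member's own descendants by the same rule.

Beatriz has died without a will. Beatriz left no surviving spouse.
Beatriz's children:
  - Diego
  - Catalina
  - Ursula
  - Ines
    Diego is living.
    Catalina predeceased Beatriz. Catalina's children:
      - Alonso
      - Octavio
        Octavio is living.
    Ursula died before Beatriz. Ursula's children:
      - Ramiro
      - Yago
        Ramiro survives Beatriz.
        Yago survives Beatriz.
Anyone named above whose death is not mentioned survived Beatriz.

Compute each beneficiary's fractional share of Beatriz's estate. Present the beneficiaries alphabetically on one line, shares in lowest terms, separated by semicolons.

Alonso 1/8; Diego 1/4; Ines 1/4; Octavio 1/8; Ramiro 1/8; Yago 1/8

There is no surviving spouse, so the entire estate passes to Beatriz's descendants per stirpes.
The estate is divided into 4 equal shares of 1/4 among Diego, Catalina, Ursula, Ines.
Diego is living and takes 1/4.
Catalina predeceased; the 1/4 allotted to Catalina's branch passes to Catalina's issue by representation.
The 1/4 is divided into 2 equal shares of 1/8 among Alonso, Octavio.
Alonso is living and takes 1/8.
Octavio is living and takes 1/8.
Ursula predeceased; the 1/4 allotted to Ursula's branch passes to Ursula's issue by representation.
The 1/4 is divided into 2 equal shares of 1/8 among Ramiro, Yago.
Ramiro is living and takes 1/8.
Yago is living and takes 1/8.
Ines is living and takes 1/4.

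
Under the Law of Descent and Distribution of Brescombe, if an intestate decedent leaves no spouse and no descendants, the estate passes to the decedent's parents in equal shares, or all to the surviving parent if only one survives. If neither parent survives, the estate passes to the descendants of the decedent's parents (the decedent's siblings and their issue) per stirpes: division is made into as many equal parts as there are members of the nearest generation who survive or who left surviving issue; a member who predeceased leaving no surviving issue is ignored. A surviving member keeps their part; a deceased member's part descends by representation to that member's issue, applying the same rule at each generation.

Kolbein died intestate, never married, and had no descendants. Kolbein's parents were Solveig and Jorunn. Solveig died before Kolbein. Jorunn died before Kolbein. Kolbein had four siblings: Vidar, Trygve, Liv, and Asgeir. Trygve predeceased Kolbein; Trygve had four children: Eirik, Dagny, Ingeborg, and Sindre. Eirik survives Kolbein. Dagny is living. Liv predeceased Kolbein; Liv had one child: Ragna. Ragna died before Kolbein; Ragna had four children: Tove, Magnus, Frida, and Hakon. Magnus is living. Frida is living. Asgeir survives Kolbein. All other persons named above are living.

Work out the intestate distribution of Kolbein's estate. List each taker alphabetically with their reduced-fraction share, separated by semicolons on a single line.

Asgeir 1/4; Dagny 1/16; Eirik 1/16; Frida 1/16; Hakon 1/16; Ingeborg 1/16; Magnus 1/16; Sindre 1/16; Tove 1/16; Vidar 1/4

Neither parent survives and there are no descendants, so the estate passes to Kolbein's siblings and their issue per stirpes.
The estate is divided into 4 equal shares of 1/4 among Vidar, Trygve, Liv, Asgeir.
Vidar is living and takes 1/4.
Trygve predeceased; the 1/4 allotted to Trygve's branch passes to Trygve's issue by representation.
The 1/4 is divided into 4 equal shares of 1/16 among Eirik, Dagny, Ingeborg, Sindre.
Eirik is living and takes 1/16.
Dagny is living and takes 1/16.
Ingeborg is living and takes 1/16.
Sindre is living and takes 1/16.
Liv predeceased; the 1/4 allotted to Liv's branch passes to Liv's issue by representation.
Ragna's line is the sole branch at this level, so the full 1/4 passes to Ragna's issue by representation.
The 1/4 is divided into 4 equal shares of 1/16 among Tove, Magnus, Frida, Hakon.
Tove is living and takes 1/16.
Magnus is living and takes 1/16.
Frida is living and takes 1/16.
Hakon is living and takes 1/16.
Asgeir is living and takes 1/4.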